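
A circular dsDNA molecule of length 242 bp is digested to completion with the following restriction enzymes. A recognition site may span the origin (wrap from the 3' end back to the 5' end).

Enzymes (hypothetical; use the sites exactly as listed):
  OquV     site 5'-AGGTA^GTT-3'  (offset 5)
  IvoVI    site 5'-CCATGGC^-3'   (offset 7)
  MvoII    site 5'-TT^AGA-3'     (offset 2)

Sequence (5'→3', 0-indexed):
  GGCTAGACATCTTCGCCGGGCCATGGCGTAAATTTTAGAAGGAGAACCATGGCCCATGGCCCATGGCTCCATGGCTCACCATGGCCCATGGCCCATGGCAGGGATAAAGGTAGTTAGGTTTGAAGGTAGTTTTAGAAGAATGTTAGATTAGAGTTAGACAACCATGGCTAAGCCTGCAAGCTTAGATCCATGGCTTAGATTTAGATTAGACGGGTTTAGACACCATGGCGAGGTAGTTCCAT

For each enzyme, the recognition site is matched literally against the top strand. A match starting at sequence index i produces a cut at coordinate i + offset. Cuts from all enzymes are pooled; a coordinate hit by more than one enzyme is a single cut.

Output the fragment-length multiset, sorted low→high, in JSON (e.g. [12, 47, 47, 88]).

Per-enzyme occurrences:
  OquV (AGGTAGTT, off=5): starts [107, 123, 230] → cuts [112, 128, 235]
  IvoVI (CCATGGC, off=7): starts [20, 46, 53, 60, 68, 78, 85, 92, 161, 187, 222, 238] → cuts [3, 27, 53, 60, 67, 75, 85, 92, 99, 168, 194, 229]
  MvoII (TTAGA, off=2): starts [34, 131, 142, 147, 153, 181, 194, 200, 205, 215] → cuts [36, 133, 144, 149, 155, 183, 196, 202, 207, 217]

All cut coordinates (distinct, sorted): [3, 27, 36, 53, 60, 67, 75, 85, 92, 99, 112, 128, 133, 144, 149, 155, 168, 183, 194, 196, 202, 207, 217, 229, 235]

Fragments:
  3→27: 24 bp
  27→36: 9 bp
  36→53: 17 bp
  53→60: 7 bp
  60→67: 7 bp
  67→75: 8 bp
  75→85: 10 bp
  85→92: 7 bp
  92→99: 7 bp
  99→112: 13 bp
  112→128: 16 bp
  128→133: 5 bp
  133→144: 11 bp
  144→149: 5 bp
  149→155: 6 bp
  155→168: 13 bp
  168→183: 15 bp
  183→194: 11 bp
  194→196: 2 bp
  196→202: 6 bp
  202→207: 5 bp
  207→217: 10 bp
  217→229: 12 bp
  229→235: 6 bp
  235→3 (wrap): 242-235+3 = 10 bp

[2,5,5,5,6,6,6,7,7,7,7,8,9,10,10,10,11,11,12,13,13,15,16,17,24]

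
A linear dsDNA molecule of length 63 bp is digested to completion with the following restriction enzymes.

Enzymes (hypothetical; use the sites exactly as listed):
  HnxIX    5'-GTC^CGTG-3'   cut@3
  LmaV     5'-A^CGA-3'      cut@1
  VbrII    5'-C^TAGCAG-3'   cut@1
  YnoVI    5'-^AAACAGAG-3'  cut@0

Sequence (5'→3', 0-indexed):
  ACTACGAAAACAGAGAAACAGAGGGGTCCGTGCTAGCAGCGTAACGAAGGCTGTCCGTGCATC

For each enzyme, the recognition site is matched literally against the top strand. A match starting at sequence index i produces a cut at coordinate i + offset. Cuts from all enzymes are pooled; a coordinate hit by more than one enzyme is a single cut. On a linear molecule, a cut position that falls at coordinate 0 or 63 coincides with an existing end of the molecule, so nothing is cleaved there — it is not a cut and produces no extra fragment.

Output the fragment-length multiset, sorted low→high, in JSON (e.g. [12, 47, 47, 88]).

Per-enzyme occurrences:
  HnxIX GTCCGTG/3: at [25, 52] ⇒ [28, 55]
  LmaV ACGA/1: at [3, 43] ⇒ [4, 44]
  VbrII CTAGCAG/1: at [32] ⇒ [33]
  YnoVI AAACAGAG/0: at [7, 15] ⇒ [7, 15]

All cut coordinates (distinct, sorted): [4, 7, 15, 28, 33, 44, 55]

Fragments:
  [0,4): 4 bp
  [4,7): 3 bp
  [7,15): 8 bp
  [15,28): 13 bp
  [28,33): 5 bp
  [33,44): 11 bp
  [44,55): 11 bp
  [55,63): 8 bp

[3,4,5,8,8,11,11,13]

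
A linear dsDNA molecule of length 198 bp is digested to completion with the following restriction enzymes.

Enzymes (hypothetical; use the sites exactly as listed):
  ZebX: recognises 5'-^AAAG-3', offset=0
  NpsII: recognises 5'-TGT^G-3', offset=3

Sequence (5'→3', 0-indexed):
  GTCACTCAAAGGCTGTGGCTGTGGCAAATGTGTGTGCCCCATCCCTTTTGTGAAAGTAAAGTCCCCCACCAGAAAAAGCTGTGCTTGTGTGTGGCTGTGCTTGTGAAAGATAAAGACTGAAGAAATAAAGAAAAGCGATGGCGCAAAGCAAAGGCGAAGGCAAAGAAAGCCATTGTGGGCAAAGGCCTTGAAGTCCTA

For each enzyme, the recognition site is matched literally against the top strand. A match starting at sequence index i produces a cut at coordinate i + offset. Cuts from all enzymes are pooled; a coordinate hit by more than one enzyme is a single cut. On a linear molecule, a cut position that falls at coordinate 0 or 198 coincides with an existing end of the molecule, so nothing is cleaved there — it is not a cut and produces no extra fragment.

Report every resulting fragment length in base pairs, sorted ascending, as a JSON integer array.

Site scan:
  ZebX (AAAG, off=0): starts [7, 52, 57, 74, 105, 111, 126, 131, 144, 149, 161, 165, 180] → cuts [7, 52, 57, 74, 105, 111, 126, 131, 144, 149, 161, 165, 180]
  NpsII (TGTG, off=3): starts [13, 19, 28, 30, 32, 48, 79, 85, 87, 89, 95, 101, 173] → cuts [16, 22, 31, 33, 35, 51, 82, 88, 90, 92, 98, 104, 176]

Pooled cuts: [7, 16, 22, 31, 33, 35, 51, 52, 57, 74, 82, 88, 90, 92, 98, 104, 105, 111, 126, 131, 144, 149, 161, 165, 176, 180]

Fragment lengths:
  [0,7): 7 bp
  [7,16): 9 bp
  [16,22): 6 bp
  [22,31): 9 bp
  [31,33): 2 bp
  [33,35): 2 bp
  [35,51): 16 bp
  [51,52): 1 bp
  [52,57): 5 bp
  [57,74): 17 bp
  [74,82): 8 bp
  [82,88): 6 bp
  [88,90): 2 bp
  [90,92): 2 bp
  [92,98): 6 bp
  [98,104): 6 bp
  [104,105): 1 bp
  [105,111): 6 bp
  [111,126): 15 bp
  [126,131): 5 bp
  [131,144): 13 bp
  [144,149): 5 bp
  [149,161): 12 bp
  [161,165): 4 bp
  [165,176): 11 bp
  [176,180): 4 bp
  [180,198): 18 bp

[1,1,2,2,2,2,4,4,5,5,5,6,6,6,6,6,7,8,9,9,11,12,13,15,16,17,18]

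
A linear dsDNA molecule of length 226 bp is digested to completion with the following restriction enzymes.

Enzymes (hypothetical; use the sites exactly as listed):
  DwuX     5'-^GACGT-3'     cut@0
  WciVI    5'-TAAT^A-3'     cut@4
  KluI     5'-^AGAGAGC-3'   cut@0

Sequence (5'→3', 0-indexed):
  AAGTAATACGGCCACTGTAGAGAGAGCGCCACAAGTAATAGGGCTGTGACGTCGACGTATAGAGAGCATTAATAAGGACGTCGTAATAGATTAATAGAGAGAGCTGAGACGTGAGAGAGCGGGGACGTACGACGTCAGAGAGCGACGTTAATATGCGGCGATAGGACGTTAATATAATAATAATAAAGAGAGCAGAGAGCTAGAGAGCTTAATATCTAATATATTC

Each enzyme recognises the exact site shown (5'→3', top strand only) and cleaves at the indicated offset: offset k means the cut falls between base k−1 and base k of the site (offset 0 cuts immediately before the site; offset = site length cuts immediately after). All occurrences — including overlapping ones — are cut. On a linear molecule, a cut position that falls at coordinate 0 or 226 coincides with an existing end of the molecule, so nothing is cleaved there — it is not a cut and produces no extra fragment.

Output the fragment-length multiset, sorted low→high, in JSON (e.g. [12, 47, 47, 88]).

[2,2,3,3,3,5,6,6,6,6,7,7,7,7,7,7,8,8,8,9,9,10,10,11,12,12,13,13,19]

Scan for sites:
  DwuX GACGT/0: at [47, 53, 76, 107, 123, 130, 143, 164] ⇒ [47, 53, 76, 107, 123, 130, 143, 164]
  WciVI TAATA/4: at [3, 35, 69, 83, 91, 148, 169, 174, 177, 180, 209, 216] ⇒ [7, 39, 73, 87, 95, 152, 173, 178, 181, 184, 213, 220]
  KluI AGAGAGC/0: at [20, 60, 97, 113, 136, 186, 193, 201] ⇒ [20, 60, 97, 113, 136, 186, 193, 201]

Pooled cuts: [7, 20, 39, 47, 53, 60, 73, 76, 87, 95, 97, 107, 113, 123, 130, 136, 143, 152, 164, 173, 178, 181, 184, 186, 193, 201, 213, 220]

Fragment lengths:
  [0,7): 7 bp
  [7,20): 13 bp
  [20,39): 19 bp
  [39,47): 8 bp
  [47,53): 6 bp
  [53,60): 7 bp
  [60,73): 13 bp
  [73,76): 3 bp
  [76,87): 11 bp
  [87,95): 8 bp
  [95,97): 2 bp
  [97,107): 10 bp
  [107,113): 6 bp
  [113,123): 10 bp
  [123,130): 7 bp
  [130,136): 6 bp
  [136,143): 7 bp
  [143,152): 9 bp
  [152,164): 12 bp
  [164,173): 9 bp
  [173,178): 5 bp
  [178,181): 3 bp
  [181,184): 3 bp
  [184,186): 2 bp
  [186,193): 7 bp
  [193,201): 8 bp
  [201,213): 12 bp
  [213,220): 7 bp
  [220,226): 6 bp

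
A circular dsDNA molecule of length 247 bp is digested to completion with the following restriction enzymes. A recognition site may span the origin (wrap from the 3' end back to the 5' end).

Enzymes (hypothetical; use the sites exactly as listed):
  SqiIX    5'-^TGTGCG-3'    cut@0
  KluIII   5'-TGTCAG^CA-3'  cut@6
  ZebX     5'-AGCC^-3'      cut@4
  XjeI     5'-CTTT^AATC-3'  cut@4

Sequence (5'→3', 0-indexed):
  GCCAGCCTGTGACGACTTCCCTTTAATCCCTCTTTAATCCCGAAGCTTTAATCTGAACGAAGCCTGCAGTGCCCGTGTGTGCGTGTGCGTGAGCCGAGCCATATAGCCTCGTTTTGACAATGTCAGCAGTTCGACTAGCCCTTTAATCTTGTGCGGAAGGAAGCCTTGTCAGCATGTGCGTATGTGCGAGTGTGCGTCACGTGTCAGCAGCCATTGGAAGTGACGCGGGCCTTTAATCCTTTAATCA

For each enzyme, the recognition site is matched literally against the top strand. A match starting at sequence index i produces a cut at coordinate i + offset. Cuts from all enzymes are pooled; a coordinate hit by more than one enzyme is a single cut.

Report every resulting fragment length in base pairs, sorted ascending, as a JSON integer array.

Scan for sites:
  SqiIX TGTGCG/0: at [77, 83, 149, 174, 182, 190] ⇒ [77, 83, 149, 174, 182, 190]
  KluIII TGTCAGCA/6: at [120, 166, 201] ⇒ [126, 172, 207]
  ZebX AGCC/4: at [3, 60, 91, 96, 104, 136, 161, 208, 246] ⇒ [3, 7, 64, 95, 100, 108, 140, 165, 212]
  XjeI CTTTAATC/4: at [20, 31, 45, 140, 230, 238] ⇒ [24, 35, 49, 144, 234, 242]

All cut coordinates (distinct, sorted): [3, 7, 24, 35, 49, 64, 77, 83, 95, 100, 108, 126, 140, 144, 149, 165, 172, 174, 182, 190, 207, 212, 234, 242]

Fragment lengths:
  3→7: 4 bp
  7→24: 17 bp
  24→35: 11 bp
  35→49: 14 bp
  49→64: 15 bp
  64→77: 13 bp
  77→83: 6 bp
  83→95: 12 bp
  95→100: 5 bp
  100→108: 8 bp
  108→126: 18 bp
  126→140: 14 bp
  140→144: 4 bp
  144→149: 5 bp
  149→165: 16 bp
  165→172: 7 bp
  172→174: 2 bp
  174→182: 8 bp
  182→190: 8 bp
  190→207: 17 bp
  207→212: 5 bp
  212→234: 22 bp
  234→242: 8 bp
  242→3 (wrap): 247-242+3 = 8 bp

[2,4,4,5,5,5,6,7,8,8,8,8,8,11,12,13,14,14,15,16,17,17,18,22]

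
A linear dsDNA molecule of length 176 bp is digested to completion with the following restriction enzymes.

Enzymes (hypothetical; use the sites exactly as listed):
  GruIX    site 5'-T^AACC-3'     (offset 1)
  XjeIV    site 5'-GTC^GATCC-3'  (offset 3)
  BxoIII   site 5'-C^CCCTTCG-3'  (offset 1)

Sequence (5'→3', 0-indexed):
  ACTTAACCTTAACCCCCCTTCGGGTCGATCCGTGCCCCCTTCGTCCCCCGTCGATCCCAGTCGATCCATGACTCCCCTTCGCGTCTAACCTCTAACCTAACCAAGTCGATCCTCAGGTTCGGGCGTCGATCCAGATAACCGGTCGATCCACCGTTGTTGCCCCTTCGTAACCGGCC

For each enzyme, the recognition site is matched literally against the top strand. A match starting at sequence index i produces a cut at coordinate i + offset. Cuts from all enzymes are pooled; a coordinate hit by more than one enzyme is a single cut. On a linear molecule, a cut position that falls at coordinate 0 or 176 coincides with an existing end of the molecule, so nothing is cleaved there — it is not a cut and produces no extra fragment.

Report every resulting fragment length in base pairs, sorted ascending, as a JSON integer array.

Per-enzyme occurrences:
  GruIX TAACC/1: at [3, 9, 85, 92, 97, 135, 167] ⇒ [4, 10, 86, 93, 98, 136, 168]
  XjeIV GTCGATCC/3: at [23, 49, 59, 104, 124, 141] ⇒ [26, 52, 62, 107, 127, 144]
  BxoIII CCCCTTCG/1: at [14, 35, 73, 159] ⇒ [15, 36, 74, 160]

All cut coordinates (distinct, sorted): [4, 10, 15, 26, 36, 52, 62, 74, 86, 93, 98, 107, 127, 136, 144, 160, 168]

Fragments:
  [0,4): 4 bp
  [4,10): 6 bp
  [10,15): 5 bp
  [15,26): 11 bp
  [26,36): 10 bp
  [36,52): 16 bp
  [52,62): 10 bp
  [62,74): 12 bp
  [74,86): 12 bp
  [86,93): 7 bp
  [93,98): 5 bp
  [98,107): 9 bp
  [107,127): 20 bp
  [127,136): 9 bp
  [136,144): 8 bp
  [144,160): 16 bp
  [160,168): 8 bp
  [168,176): 8 bp

[4,5,5,6,7,8,8,8,9,9,10,10,11,12,12,16,16,20]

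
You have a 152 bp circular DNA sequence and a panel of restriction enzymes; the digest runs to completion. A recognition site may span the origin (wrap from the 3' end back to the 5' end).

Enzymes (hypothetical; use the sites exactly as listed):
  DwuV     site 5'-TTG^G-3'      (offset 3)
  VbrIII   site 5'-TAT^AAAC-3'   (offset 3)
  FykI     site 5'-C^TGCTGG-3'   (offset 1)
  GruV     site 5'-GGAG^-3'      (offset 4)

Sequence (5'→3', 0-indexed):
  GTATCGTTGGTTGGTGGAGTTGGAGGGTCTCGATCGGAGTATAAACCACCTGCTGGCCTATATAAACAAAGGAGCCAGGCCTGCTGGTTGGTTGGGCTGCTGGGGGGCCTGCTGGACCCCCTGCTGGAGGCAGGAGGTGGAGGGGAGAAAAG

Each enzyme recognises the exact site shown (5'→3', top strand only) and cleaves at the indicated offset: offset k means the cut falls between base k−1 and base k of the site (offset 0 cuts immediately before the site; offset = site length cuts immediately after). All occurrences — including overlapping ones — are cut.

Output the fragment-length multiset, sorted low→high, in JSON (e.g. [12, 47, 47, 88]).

Site scan:
  DwuV TTGG/3: at [6, 10, 19, 87, 91] ⇒ [9, 13, 22, 90, 94]
  VbrIII TATAAAC/3: at [39, 60] ⇒ [42, 63]
  FykI CTGCTGG/1: at [49, 80, 96, 108, 120] ⇒ [50, 81, 97, 109, 121]
  GruV GGAG/4: at [15, 21, 35, 70, 125, 132, 138, 143] ⇒ [19, 25, 39, 74, 129, 136, 142, 147]

All cut coordinates (distinct, sorted): [9, 13, 19, 22, 25, 39, 42, 50, 63, 74, 81, 90, 94, 97, 109, 121, 129, 136, 142, 147]

Fragments:
  9→13: 4 bp
  13→19: 6 bp
  19→22: 3 bp
  22→25: 3 bp
  25→39: 14 bp
  39→42: 3 bp
  42→50: 8 bp
  50→63: 13 bp
  63→74: 11 bp
  74→81: 7 bp
  81→90: 9 bp
  90→94: 4 bp
  94→97: 3 bp
  97→109: 12 bp
  109→121: 12 bp
  121→129: 8 bp
  129→136: 7 bp
  136→142: 6 bp
  142→147: 5 bp
  147→9 (wrap): 152-147+9 = 14 bp

[3,3,3,3,4,4,5,6,6,7,7,8,8,9,11,12,12,13,14,14]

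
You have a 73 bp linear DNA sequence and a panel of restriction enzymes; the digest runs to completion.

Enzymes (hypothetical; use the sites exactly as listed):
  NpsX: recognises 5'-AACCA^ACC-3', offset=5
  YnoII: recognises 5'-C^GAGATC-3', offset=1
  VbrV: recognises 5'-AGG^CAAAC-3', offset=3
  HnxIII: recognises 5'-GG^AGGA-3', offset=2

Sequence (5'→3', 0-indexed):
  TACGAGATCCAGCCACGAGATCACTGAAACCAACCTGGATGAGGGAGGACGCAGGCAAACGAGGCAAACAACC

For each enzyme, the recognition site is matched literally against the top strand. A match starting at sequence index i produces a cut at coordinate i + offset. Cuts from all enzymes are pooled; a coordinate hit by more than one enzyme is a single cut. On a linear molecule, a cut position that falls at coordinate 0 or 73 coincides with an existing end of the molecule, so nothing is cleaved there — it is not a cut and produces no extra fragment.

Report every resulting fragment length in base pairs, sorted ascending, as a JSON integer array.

[3,9,9,10,13,13,16]

Per-enzyme occurrences:
  NpsX AACCAACC/5: at [27] ⇒ [32]
  YnoII CGAGATC/1: at [2, 15] ⇒ [3, 16]
  VbrV AGGCAAAC/3: at [52, 61] ⇒ [55, 64]
  HnxIII GGAGGA/2: at [43] ⇒ [45]

All cut coordinates (distinct, sorted): [3, 16, 32, 45, 55, 64]

Fragments:
  [0,3): 3 bp
  [3,16): 13 bp
  [16,32): 16 bp
  [32,45): 13 bp
  [45,55): 10 bp
  [55,64): 9 bp
  [64,73): 9 bp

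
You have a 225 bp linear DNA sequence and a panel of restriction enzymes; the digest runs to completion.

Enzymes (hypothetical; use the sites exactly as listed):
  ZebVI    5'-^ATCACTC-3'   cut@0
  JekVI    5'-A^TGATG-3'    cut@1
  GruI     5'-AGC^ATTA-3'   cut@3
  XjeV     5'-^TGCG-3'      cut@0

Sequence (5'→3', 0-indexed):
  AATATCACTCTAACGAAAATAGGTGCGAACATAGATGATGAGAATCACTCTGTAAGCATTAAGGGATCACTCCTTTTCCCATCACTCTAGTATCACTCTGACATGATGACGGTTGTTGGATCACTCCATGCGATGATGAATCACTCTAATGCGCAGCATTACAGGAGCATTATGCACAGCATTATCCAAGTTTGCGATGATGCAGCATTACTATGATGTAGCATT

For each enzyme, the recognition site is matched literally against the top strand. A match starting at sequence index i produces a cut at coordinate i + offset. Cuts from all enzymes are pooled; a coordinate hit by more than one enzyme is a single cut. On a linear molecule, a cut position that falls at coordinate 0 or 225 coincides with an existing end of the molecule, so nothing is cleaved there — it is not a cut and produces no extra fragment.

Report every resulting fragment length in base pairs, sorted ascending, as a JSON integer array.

[3,5,5,6,7,8,8,8,9,9,10,11,11,12,12,12,12,12,14,15,16,20]

Per-enzyme occurrences:
  ZebVI (ATCACTC, off=0): starts [3, 43, 65, 80, 91, 119, 139] → cuts [3, 43, 65, 80, 91, 119, 139]
  JekVI (ATGATG, off=1): starts [34, 102, 132, 196, 212] → cuts [35, 103, 133, 197, 213]
  GruI (AGCATTA, off=3): starts [54, 154, 165, 177, 203] → cuts [57, 157, 168, 180, 206]
  XjeV (TGCG, off=0): starts [23, 128, 149, 192] → cuts [23, 128, 149, 192]

Pooled cuts: [3, 23, 35, 43, 57, 65, 80, 91, 103, 119, 128, 133, 139, 149, 157, 168, 180, 192, 197, 206, 213]

Fragments:
  [0,3): 3 bp
  [3,23): 20 bp
  [23,35): 12 bp
  [35,43): 8 bp
  [43,57): 14 bp
  [57,65): 8 bp
  [65,80): 15 bp
  [80,91): 11 bp
  [91,103): 12 bp
  [103,119): 16 bp
  [119,128): 9 bp
  [128,133): 5 bp
  [133,139): 6 bp
  [139,149): 10 bp
  [149,157): 8 bp
  [157,168): 11 bp
  [168,180): 12 bp
  [180,192): 12 bp
  [192,197): 5 bp
  [197,206): 9 bp
  [206,213): 7 bp
  [213,225): 12 bp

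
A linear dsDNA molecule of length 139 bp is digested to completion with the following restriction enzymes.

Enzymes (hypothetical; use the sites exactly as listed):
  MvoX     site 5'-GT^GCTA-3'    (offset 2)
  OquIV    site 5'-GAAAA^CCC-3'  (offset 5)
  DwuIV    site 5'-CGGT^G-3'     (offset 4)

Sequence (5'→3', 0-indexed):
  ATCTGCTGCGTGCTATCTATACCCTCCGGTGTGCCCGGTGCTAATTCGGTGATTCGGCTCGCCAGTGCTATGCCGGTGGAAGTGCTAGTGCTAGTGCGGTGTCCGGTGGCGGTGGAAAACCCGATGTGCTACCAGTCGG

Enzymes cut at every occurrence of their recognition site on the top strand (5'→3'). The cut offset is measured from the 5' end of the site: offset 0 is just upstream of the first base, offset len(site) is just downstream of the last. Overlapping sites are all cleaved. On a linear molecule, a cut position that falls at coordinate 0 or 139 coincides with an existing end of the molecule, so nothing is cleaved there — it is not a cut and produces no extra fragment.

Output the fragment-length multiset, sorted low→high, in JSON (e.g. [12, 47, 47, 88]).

[6,6,6,6,7,8,9,11,11,11,11,12,16,19]

Per-enzyme occurrences:
  MvoX GTGCTA/2: at [9, 37, 64, 81, 87, 125] ⇒ [11, 39, 66, 83, 89, 127]
  OquIV GAAAACCC/5: at [114] ⇒ [119]
  DwuIV CGGTG/4: at [26, 35, 46, 73, 96, 103, 109] ⇒ [30, 39, 50, 77, 100, 107, 113]

All cut coordinates (distinct, sorted): [11, 30, 39, 50, 66, 77, 83, 89, 100, 107, 113, 119, 127]

Fragments:
  [0,11): 11 bp
  [11,30): 19 bp
  [30,39): 9 bp
  [39,50): 11 bp
  [50,66): 16 bp
  [66,77): 11 bp
  [77,83): 6 bp
  [83,89): 6 bp
  [89,100): 11 bp
  [100,107): 7 bp
  [107,113): 6 bp
  [113,119): 6 bp
  [119,127): 8 bp
  [127,139): 12 bp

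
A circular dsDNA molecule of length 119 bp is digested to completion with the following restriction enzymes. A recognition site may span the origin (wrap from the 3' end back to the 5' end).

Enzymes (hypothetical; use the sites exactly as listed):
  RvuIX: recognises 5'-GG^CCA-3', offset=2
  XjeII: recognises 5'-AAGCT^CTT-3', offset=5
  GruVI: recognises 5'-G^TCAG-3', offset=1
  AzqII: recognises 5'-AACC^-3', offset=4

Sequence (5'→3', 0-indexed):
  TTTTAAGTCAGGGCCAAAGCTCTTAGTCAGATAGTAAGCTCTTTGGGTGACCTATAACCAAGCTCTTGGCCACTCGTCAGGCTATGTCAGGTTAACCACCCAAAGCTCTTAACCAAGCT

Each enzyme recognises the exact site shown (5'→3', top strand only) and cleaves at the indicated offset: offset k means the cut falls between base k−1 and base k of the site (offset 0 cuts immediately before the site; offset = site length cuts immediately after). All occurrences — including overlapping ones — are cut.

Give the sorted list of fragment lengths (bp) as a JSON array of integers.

Site scan:
  RvuIX GGCCA/2: at [11, 67] ⇒ [13, 69]
  XjeII AAGCTCTT/5: at [16, 35, 59, 102] ⇒ [21, 40, 64, 107]
  GruVI GTCAG/1: at [6, 25, 75, 85] ⇒ [7, 26, 76, 86]
  AzqII AACC/4: at [55, 93, 110] ⇒ [59, 97, 114]

All cut coordinates (distinct, sorted): [7, 13, 21, 26, 40, 59, 64, 69, 76, 86, 97, 107, 114]

Fragment lengths:
  7→13: 6 bp
  13→21: 8 bp
  21→26: 5 bp
  26→40: 14 bp
  40→59: 19 bp
  59→64: 5 bp
  64→69: 5 bp
  69→76: 7 bp
  76→86: 10 bp
  86→97: 11 bp
  97→107: 10 bp
  107→114: 7 bp
  114→7 (wrap): 119-114+7 = 12 bp

[5,5,5,6,7,7,8,10,10,11,12,14,19]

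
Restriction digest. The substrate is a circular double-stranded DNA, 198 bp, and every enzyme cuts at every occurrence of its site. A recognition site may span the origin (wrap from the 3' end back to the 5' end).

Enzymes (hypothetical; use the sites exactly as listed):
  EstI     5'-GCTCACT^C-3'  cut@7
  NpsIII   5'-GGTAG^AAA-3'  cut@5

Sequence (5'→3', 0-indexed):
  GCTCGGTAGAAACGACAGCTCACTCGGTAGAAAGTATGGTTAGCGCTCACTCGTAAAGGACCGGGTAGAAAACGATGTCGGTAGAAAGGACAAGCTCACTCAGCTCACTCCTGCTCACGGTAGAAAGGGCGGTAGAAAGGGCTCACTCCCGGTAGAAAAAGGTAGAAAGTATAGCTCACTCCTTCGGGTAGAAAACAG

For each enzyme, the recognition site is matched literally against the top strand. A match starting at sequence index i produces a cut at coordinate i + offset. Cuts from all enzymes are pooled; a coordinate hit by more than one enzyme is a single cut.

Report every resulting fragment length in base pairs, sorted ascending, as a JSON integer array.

Per-enzyme occurrences:
  EstI GCTCACTC/7: at [17, 44, 93, 102, 140, 173] ⇒ [24, 51, 100, 109, 147, 180]
  NpsIII GGTAGAAA/5: at [4, 25, 63, 79, 118, 130, 150, 160, 186] ⇒ [9, 30, 68, 84, 123, 135, 155, 165, 191]

All cut coordinates (distinct, sorted): [9, 24, 30, 51, 68, 84, 100, 109, 123, 135, 147, 155, 165, 180, 191]

Fragment lengths:
  9→24: 15 bp
  24→30: 6 bp
  30→51: 21 bp
  51→68: 17 bp
  68→84: 16 bp
  84→100: 16 bp
  100→109: 9 bp
  109→123: 14 bp
  123→135: 12 bp
  135→147: 12 bp
  147→155: 8 bp
  155→165: 10 bp
  165→180: 15 bp
  180→191: 11 bp
  191→9 (wrap): 198-191+9 = 16 bp

[6,8,9,10,11,12,12,14,15,15,16,16,16,17,21]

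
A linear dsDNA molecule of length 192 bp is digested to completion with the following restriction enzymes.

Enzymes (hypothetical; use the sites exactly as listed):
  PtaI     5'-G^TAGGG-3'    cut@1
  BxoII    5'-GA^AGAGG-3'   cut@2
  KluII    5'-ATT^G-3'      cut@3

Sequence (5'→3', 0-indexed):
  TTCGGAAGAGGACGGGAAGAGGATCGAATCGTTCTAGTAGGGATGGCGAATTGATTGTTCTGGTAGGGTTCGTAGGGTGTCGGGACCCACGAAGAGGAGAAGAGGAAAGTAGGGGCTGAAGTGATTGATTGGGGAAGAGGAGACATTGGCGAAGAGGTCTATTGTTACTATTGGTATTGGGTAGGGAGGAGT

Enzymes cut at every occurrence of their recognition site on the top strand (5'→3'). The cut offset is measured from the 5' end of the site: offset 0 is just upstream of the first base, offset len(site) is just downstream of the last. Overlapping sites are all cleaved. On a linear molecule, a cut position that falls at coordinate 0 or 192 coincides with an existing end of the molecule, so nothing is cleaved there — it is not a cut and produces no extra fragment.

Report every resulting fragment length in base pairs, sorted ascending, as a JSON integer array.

Site scan:
  PtaI GTAGGG/1: at [36, 62, 71, 108, 180] ⇒ [37, 63, 72, 109, 181]
  BxoII GAAGAGG/2: at [4, 15, 90, 98, 133, 150] ⇒ [6, 17, 92, 100, 135, 152]
  KluII ATTG/3: at [49, 53, 123, 127, 144, 160, 169, 175] ⇒ [52, 56, 126, 130, 147, 163, 172, 178]

Pooled cuts: [6, 17, 37, 52, 56, 63, 72, 92, 100, 109, 126, 130, 135, 147, 152, 163, 172, 178, 181]

Fragments:
  [0,6): 6 bp
  [6,17): 11 bp
  [17,37): 20 bp
  [37,52): 15 bp
  [52,56): 4 bp
  [56,63): 7 bp
  [63,72): 9 bp
  [72,92): 20 bp
  [92,100): 8 bp
  [100,109): 9 bp
  [109,126): 17 bp
  [126,130): 4 bp
  [130,135): 5 bp
  [135,147): 12 bp
  [147,152): 5 bp
  [152,163): 11 bp
  [163,172): 9 bp
  [172,178): 6 bp
  [178,181): 3 bp
  [181,192): 11 bp

[3,4,4,5,5,6,6,7,8,9,9,9,11,11,11,12,15,17,20,20]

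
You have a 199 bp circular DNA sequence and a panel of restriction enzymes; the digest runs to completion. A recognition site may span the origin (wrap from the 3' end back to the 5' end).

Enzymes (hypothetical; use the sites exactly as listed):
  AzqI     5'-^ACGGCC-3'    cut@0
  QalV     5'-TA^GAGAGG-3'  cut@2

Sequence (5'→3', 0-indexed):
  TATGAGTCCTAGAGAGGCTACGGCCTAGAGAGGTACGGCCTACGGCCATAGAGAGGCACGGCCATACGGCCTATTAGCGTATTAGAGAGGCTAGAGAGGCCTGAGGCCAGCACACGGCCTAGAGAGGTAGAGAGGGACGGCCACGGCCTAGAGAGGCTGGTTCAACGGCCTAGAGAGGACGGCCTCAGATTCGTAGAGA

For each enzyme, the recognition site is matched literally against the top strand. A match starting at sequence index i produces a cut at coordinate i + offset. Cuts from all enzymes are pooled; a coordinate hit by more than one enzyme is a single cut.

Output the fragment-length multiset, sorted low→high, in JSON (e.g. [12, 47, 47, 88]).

[6,6,7,7,7,7,8,8,8,8,8,8,8,9,9,14,19,20,32]

Site scan:
  AzqI (ACGGCC, off=0): starts [19, 34, 41, 57, 65, 113, 136, 142, 164, 178] → cuts [19, 34, 41, 57, 65, 113, 136, 142, 164, 178]
  QalV (TAGAGAGG, off=2): starts [9, 25, 48, 82, 91, 119, 127, 148, 170] → cuts [11, 27, 50, 84, 93, 121, 129, 150, 172]

All cut coordinates (distinct, sorted): [11, 19, 27, 34, 41, 50, 57, 65, 84, 93, 113, 121, 129, 136, 142, 150, 164, 172, 178]

Fragment lengths:
  11→19: 8 bp
  19→27: 8 bp
  27→34: 7 bp
  34→41: 7 bp
  41→50: 9 bp
  50→57: 7 bp
  57→65: 8 bp
  65→84: 19 bp
  84→93: 9 bp
  93→113: 20 bp
  113→121: 8 bp
  121→129: 8 bp
  129→136: 7 bp
  136→142: 6 bp
  142→150: 8 bp
  150→164: 14 bp
  164→172: 8 bp
  172→178: 6 bp
  178→11 (wrap): 199-178+11 = 32 bp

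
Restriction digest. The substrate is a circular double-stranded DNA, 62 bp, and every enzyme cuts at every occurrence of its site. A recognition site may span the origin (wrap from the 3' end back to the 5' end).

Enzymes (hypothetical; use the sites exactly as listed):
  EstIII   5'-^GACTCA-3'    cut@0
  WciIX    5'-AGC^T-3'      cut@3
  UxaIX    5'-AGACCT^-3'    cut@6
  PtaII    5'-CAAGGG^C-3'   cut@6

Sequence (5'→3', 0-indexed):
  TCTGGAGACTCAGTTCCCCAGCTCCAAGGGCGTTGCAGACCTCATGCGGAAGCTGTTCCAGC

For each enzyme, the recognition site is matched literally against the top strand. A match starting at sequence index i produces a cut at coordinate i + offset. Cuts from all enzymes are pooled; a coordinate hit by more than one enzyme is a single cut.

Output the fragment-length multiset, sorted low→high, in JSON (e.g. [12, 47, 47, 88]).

[6,8,9,11,12,16]

Per-enzyme occurrences:
  EstIII (GACTCA, off=0): starts [6] → cuts [6]
  WciIX (AGCT, off=3): starts [19, 50, 59] → cuts [0, 22, 53]
  UxaIX (AGACCT, off=6): starts [36] → cuts [42]
  PtaII (CAAGGGC, off=6): starts [24] → cuts [30]

Pooled cuts: [0, 6, 22, 30, 42, 53]

Fragments:
  0→6: 6 bp
  6→22: 16 bp
  22→30: 8 bp
  30→42: 12 bp
  42→53: 11 bp
  53→0 (wrap): 62-53+0 = 9 bp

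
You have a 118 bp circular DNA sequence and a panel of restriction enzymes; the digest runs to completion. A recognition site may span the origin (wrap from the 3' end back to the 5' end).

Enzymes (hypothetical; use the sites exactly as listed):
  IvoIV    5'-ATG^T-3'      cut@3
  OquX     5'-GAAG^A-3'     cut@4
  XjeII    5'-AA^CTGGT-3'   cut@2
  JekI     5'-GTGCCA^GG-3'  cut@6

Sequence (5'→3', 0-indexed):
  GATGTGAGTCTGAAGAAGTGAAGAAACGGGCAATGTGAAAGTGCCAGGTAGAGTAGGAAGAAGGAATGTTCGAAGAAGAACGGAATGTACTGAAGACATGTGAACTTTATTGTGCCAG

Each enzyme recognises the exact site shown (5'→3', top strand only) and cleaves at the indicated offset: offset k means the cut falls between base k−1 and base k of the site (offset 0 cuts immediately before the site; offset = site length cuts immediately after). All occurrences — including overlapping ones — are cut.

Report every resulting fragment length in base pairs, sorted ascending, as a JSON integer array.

Per-enzyme occurrences:
  IvoIV ATGT/3: at [1, 32, 65, 84, 97] ⇒ [4, 35, 68, 87, 100]
  OquX GAAGA/4: at [11, 19, 56, 71, 74, 91] ⇒ [15, 23, 60, 75, 78, 95]
  XjeII (AACTGGT, off=2): no sites
  JekI GTGCCAGG/6: at [40, 111] ⇒ [46, 117]

All cut coordinates (distinct, sorted): [4, 15, 23, 35, 46, 60, 68, 75, 78, 87, 95, 100, 117]

Fragment lengths:
  4→15: 11 bp
  15→23: 8 bp
  23→35: 12 bp
  35→46: 11 bp
  46→60: 14 bp
  60→68: 8 bp
  68→75: 7 bp
  75→78: 3 bp
  78→87: 9 bp
  87→95: 8 bp
  95→100: 5 bp
  100→117: 17 bp
  117→4 (wrap): 118-117+4 = 5 bp

[3,5,5,7,8,8,8,9,11,11,12,14,17]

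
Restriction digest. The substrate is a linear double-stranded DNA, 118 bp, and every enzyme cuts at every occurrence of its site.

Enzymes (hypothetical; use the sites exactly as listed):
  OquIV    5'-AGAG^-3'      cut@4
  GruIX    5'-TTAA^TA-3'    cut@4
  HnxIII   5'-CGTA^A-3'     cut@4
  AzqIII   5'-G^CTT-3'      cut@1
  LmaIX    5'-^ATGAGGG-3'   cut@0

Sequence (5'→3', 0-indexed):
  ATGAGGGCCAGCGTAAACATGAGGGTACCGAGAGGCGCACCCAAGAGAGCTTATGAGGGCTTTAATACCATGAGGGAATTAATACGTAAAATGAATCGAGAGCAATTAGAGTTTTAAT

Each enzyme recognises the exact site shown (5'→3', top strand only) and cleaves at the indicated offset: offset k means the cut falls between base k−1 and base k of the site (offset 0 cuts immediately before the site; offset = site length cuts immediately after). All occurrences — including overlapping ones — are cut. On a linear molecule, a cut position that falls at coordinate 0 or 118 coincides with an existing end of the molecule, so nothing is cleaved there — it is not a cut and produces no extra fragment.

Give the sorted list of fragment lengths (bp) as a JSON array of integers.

Per-enzyme occurrences:
  OquIV AGAG/4: at [30, 43, 45, 98, 107] ⇒ [34, 47, 49, 102, 111]
  GruIX TTAATA/4: at [61, 78] ⇒ [65, 82]
  HnxIII CGTAA/4: at [11, 84] ⇒ [15, 88]
  AzqIII GCTT/1: at [48, 58] ⇒ [49, 59]
  LmaIX ATGAGGG/0: at [0, 18, 52, 69] ⇒ [18, 52, 69] (position 0 is a terminus of the linear molecule — no cut)

Pooled cuts: [15, 18, 34, 47, 49, 52, 59, 65, 69, 82, 88, 102, 111]

Fragments:
  [0,15): 15 bp
  [15,18): 3 bp
  [18,34): 16 bp
  [34,47): 13 bp
  [47,49): 2 bp
  [49,52): 3 bp
  [52,59): 7 bp
  [59,65): 6 bp
  [65,69): 4 bp
  [69,82): 13 bp
  [82,88): 6 bp
  [88,102): 14 bp
  [102,111): 9 bp
  [111,118): 7 bp

[2,3,3,4,6,6,7,7,9,13,13,14,15,16]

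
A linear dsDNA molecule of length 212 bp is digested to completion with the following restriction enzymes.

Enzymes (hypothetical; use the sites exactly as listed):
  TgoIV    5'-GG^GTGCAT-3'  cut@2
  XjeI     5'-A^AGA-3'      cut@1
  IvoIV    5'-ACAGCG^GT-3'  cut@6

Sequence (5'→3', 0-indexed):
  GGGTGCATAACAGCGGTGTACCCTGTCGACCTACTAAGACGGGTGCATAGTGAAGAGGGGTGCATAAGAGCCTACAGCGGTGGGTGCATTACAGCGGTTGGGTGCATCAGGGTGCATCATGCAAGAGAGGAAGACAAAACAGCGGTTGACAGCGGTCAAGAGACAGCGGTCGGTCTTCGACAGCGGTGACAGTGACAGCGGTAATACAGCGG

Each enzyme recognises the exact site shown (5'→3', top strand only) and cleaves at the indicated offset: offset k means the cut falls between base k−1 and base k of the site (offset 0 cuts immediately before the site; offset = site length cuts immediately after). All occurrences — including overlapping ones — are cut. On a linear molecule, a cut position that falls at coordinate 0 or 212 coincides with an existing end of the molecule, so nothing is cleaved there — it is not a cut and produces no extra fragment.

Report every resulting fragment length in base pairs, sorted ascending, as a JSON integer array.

Scan for sites:
  TgoIV GGGTGCAT/2: at [0, 40, 57, 81, 99, 109] ⇒ [2, 42, 59, 83, 101, 111]
  XjeI AAGA/1: at [35, 52, 65, 122, 130, 157] ⇒ [36, 53, 66, 123, 131, 158]
  IvoIV ACAGCGGT/6: at [9, 73, 90, 138, 148, 162, 179, 194] ⇒ [15, 79, 96, 144, 154, 168, 185, 200]

All cut coordinates (distinct, sorted): [2, 15, 36, 42, 53, 59, 66, 79, 83, 96, 101, 111, 123, 131, 144, 154, 158, 168, 185, 200]

Fragment lengths:
  [0,2): 2 bp
  [2,15): 13 bp
  [15,36): 21 bp
  [36,42): 6 bp
  [42,53): 11 bp
  [53,59): 6 bp
  [59,66): 7 bp
  [66,79): 13 bp
  [79,83): 4 bp
  [83,96): 13 bp
  [96,101): 5 bp
  [101,111): 10 bp
  [111,123): 12 bp
  [123,131): 8 bp
  [131,144): 13 bp
  [144,154): 10 bp
  [154,158): 4 bp
  [158,168): 10 bp
  [168,185): 17 bp
  [185,200): 15 bp
  [200,212): 12 bp

[2,4,4,5,6,6,7,8,10,10,10,11,12,12,13,13,13,13,15,17,21]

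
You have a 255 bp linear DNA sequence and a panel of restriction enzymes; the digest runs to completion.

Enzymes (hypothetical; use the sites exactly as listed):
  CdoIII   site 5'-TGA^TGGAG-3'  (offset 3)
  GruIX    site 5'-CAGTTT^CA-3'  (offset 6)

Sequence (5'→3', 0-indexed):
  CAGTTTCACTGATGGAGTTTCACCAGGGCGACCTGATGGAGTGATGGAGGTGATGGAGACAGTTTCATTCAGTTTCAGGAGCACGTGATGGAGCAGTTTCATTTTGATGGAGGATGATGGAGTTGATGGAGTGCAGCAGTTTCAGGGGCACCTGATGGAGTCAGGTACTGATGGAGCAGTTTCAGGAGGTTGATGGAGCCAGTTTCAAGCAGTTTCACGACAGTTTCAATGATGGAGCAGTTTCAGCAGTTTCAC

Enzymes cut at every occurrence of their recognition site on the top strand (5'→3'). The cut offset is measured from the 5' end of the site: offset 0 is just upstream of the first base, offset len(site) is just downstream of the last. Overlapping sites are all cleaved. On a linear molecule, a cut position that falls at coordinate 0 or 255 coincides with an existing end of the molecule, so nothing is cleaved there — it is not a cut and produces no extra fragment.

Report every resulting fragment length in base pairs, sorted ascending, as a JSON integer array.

[3,6,6,6,8,8,9,9,9,10,10,10,11,11,11,11,11,12,12,13,13,16,16,24]

Scan for sites:
  CdoIII TGATGGAG/3: at [9, 33, 41, 50, 85, 104, 114, 123, 152, 168, 190, 229] ⇒ [12, 36, 44, 53, 88, 107, 117, 126, 155, 171, 193, 232]
  GruIX CAGTTTCA/6: at [0, 59, 69, 93, 136, 176, 199, 209, 220, 237, 246] ⇒ [6, 65, 75, 99, 142, 182, 205, 215, 226, 243, 252]

Pooled cuts: [6, 12, 36, 44, 53, 65, 75, 88, 99, 107, 117, 126, 142, 155, 171, 182, 193, 205, 215, 226, 232, 243, 252]

Fragment lengths:
  [0,6): 6 bp
  [6,12): 6 bp
  [12,36): 24 bp
  [36,44): 8 bp
  [44,53): 9 bp
  [53,65): 12 bp
  [65,75): 10 bp
  [75,88): 13 bp
  [88,99): 11 bp
  [99,107): 8 bp
  [107,117): 10 bp
  [117,126): 9 bp
  [126,142): 16 bp
  [142,155): 13 bp
  [155,171): 16 bp
  [171,182): 11 bp
  [182,193): 11 bp
  [193,205): 12 bp
  [205,215): 10 bp
  [215,226): 11 bp
  [226,232): 6 bp
  [232,243): 11 bp
  [243,252): 9 bp
  [252,255): 3 bp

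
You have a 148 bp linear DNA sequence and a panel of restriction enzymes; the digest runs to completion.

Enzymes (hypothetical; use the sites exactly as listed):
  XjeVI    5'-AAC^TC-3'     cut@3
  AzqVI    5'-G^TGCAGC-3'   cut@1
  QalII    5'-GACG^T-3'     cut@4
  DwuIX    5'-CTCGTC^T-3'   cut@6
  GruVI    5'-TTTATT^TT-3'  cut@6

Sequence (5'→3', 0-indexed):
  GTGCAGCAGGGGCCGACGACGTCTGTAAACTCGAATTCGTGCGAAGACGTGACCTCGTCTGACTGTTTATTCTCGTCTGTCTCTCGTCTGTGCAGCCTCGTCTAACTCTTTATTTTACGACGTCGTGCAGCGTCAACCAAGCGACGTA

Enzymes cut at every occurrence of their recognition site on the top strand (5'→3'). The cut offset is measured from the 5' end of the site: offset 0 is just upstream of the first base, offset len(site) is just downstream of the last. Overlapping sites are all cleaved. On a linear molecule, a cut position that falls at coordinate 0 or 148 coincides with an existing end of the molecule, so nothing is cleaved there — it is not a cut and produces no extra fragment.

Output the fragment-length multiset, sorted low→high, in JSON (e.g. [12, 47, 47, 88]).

[1,2,2,3,4,8,8,9,10,11,12,18,19,20,21]

Site scan:
  XjeVI (AACTC, off=3): starts [27, 103] → cuts [30, 106]
  AzqVI (GTGCAGC, off=1): starts [0, 89, 124] → cuts [1, 90, 125]
  QalII (GACGT, off=4): starts [17, 45, 118, 142] → cuts [21, 49, 122, 146]
  DwuIX (CTCGTCT, off=6): starts [53, 71, 82, 96] → cuts [59, 77, 88, 102]
  GruVI (TTTATTTT, off=6): starts [108] → cuts [114]

Pooled cuts: [1, 21, 30, 49, 59, 77, 88, 90, 102, 106, 114, 122, 125, 146]

Fragments:
  [0,1): 1 bp
  [1,21): 20 bp
  [21,30): 9 bp
  [30,49): 19 bp
  [49,59): 10 bp
  [59,77): 18 bp
  [77,88): 11 bp
  [88,90): 2 bp
  [90,102): 12 bp
  [102,106): 4 bp
  [106,114): 8 bp
  [114,122): 8 bp
  [122,125): 3 bp
  [125,146): 21 bp
  [146,148): 2 bp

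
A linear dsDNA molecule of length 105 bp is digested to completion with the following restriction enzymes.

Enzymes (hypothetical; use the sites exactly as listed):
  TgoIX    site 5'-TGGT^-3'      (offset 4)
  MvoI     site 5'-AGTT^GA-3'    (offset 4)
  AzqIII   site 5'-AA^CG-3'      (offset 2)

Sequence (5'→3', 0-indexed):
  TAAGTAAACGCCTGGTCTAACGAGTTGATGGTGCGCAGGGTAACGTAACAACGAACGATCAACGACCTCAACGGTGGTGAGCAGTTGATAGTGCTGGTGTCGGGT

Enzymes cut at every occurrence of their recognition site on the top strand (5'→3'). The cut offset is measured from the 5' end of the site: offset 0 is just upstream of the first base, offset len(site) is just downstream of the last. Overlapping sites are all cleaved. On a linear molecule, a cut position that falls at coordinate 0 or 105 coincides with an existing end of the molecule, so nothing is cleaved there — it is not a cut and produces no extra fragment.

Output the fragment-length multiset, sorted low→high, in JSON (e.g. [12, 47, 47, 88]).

[4,4,6,6,7,7,7,8,8,8,8,9,11,12]

Per-enzyme occurrences:
  TgoIX TGGT/4: at [12, 28, 74, 94] ⇒ [16, 32, 78, 98]
  MvoI AGTTGA/4: at [22, 82] ⇒ [26, 86]
  AzqIII AACG/2: at [6, 18, 41, 49, 53, 60, 69] ⇒ [8, 20, 43, 51, 55, 62, 71]

Pooled cuts: [8, 16, 20, 26, 32, 43, 51, 55, 62, 71, 78, 86, 98]

Fragment lengths:
  [0,8): 8 bp
  [8,16): 8 bp
  [16,20): 4 bp
  [20,26): 6 bp
  [26,32): 6 bp
  [32,43): 11 bp
  [43,51): 8 bp
  [51,55): 4 bp
  [55,62): 7 bp
  [62,71): 9 bp
  [71,78): 7 bp
  [78,86): 8 bp
  [86,98): 12 bp
  [98,105): 7 bp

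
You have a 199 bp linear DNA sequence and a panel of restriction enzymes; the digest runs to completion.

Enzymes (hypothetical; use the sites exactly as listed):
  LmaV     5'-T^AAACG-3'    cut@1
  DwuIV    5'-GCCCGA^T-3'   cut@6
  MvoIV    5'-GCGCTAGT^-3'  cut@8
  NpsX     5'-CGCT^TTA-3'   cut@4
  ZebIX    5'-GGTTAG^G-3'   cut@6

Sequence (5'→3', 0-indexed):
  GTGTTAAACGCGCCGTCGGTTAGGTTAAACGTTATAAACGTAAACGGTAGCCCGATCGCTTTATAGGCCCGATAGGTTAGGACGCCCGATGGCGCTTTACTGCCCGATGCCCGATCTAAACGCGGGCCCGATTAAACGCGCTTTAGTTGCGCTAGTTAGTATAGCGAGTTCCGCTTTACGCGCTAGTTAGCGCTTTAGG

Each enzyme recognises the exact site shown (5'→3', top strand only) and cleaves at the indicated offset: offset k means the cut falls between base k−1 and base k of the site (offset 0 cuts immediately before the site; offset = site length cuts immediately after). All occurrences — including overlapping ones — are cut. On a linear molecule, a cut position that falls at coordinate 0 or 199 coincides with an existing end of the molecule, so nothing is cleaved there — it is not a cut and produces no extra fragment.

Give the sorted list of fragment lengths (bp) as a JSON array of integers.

Per-enzyme occurrences:
  LmaV (TAAACG, off=1): starts [4, 25, 34, 40, 116, 132] → cuts [5, 26, 35, 41, 117, 133]
  DwuIV (GCCCGAT, off=6): starts [49, 66, 83, 101, 108, 125] → cuts [55, 72, 89, 107, 114, 131]
  MvoIV (GCGCTAGT, off=8): starts [148, 179] → cuts [156, 187]
  NpsX (CGCTTTA, off=4): starts [56, 92, 138, 171, 190] → cuts [60, 96, 142, 175, 194]
  ZebIX (GGTTAGG, off=6): starts [17, 74] → cuts [23, 80]

All cut coordinates (distinct, sorted): [5, 23, 26, 35, 41, 55, 60, 72, 80, 89, 96, 107, 114, 117, 131, 133, 142, 156, 175, 187, 194]

Fragment lengths:
  [0,5): 5 bp
  [5,23): 18 bp
  [23,26): 3 bp
  [26,35): 9 bp
  [35,41): 6 bp
  [41,55): 14 bp
  [55,60): 5 bp
  [60,72): 12 bp
  [72,80): 8 bp
  [80,89): 9 bp
  [89,96): 7 bp
  [96,107): 11 bp
  [107,114): 7 bp
  [114,117): 3 bp
  [117,131): 14 bp
  [131,133): 2 bp
  [133,142): 9 bp
  [142,156): 14 bp
  [156,175): 19 bp
  [175,187): 12 bp
  [187,194): 7 bp
  [194,199): 5 bp

[2,3,3,5,5,5,6,7,7,7,8,9,9,9,11,12,12,14,14,14,18,19]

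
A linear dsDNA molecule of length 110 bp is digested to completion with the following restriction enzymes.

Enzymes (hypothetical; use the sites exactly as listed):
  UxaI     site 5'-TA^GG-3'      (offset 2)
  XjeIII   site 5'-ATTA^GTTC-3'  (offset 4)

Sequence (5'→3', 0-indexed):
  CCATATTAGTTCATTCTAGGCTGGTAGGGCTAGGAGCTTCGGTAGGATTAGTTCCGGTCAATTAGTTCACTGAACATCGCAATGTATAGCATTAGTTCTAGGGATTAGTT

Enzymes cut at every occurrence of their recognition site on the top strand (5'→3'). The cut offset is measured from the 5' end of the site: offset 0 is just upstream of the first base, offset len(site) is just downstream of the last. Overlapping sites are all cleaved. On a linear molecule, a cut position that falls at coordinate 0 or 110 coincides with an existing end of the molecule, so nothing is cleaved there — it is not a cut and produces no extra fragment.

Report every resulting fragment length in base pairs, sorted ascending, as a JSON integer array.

[6,6,6,8,8,10,10,12,14,30]

Per-enzyme occurrences:
  UxaI (TAGG, off=2): starts [16, 24, 30, 42, 98] → cuts [18, 26, 32, 44, 100]
  XjeIII (ATTAGTTC, off=4): starts [4, 46, 60, 90] → cuts [8, 50, 64, 94]

Pooled cuts: [8, 18, 26, 32, 44, 50, 64, 94, 100]

Fragment lengths:
  [0,8): 8 bp
  [8,18): 10 bp
  [18,26): 8 bp
  [26,32): 6 bp
  [32,44): 12 bp
  [44,50): 6 bp
  [50,64): 14 bp
  [64,94): 30 bp
  [94,100): 6 bp
  [100,110): 10 bp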